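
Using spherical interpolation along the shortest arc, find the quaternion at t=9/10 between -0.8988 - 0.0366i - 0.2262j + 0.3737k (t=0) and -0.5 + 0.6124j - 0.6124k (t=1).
-0.6221 - 0.0054i + 0.5645j - 0.5425k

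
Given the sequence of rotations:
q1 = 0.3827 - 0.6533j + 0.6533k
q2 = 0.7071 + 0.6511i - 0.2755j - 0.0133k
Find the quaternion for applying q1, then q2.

q2 · q1 = 0.0993 + 0.0605i - 0.9927j + 0.0315k
0.0993 + 0.0605i - 0.9927j + 0.0315k


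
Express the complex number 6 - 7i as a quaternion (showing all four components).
6 - 7i + 0j + 0k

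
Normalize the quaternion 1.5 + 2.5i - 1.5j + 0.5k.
0.4523 + 0.7538i - 0.4523j + 0.1508k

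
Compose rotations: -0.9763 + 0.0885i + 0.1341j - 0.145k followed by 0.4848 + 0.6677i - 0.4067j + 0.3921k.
-0.421 - 0.6026i + 0.5936j - 0.3276k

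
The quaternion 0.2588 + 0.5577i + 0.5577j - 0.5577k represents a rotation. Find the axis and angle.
axis = (√3/3, √3/3, -√3/3), θ = 5π/6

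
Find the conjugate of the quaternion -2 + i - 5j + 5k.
-2 - i + 5j - 5k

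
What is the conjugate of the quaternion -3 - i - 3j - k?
-3 + i + 3j + k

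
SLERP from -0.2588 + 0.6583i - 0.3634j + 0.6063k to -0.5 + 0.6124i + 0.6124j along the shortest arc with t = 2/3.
-0.5012 + 0.7598i + 0.323j + 0.2592k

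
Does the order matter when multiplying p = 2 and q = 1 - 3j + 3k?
No: pq = qp = 2 - 6j + 6k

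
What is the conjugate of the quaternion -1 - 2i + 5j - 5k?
-1 + 2i - 5j + 5k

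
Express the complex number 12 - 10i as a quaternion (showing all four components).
12 - 10i + 0j + 0k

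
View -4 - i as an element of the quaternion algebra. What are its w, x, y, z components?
-4 - i + 0j + 0k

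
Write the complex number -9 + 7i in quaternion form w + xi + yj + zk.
-9 + 7i + 0j + 0k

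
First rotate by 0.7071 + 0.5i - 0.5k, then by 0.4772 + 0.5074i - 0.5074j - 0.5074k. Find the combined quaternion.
-0.17 + 0.8511i - 0.3588j - 0.3437k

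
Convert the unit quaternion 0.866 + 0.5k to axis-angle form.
axis = (0, 0, 1), θ = π/3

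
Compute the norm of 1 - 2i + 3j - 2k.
√18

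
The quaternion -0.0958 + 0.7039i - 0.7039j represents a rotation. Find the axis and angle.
axis = (√2/2, -√2/2, 0), θ = 191°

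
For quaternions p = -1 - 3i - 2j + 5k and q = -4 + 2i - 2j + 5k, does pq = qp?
No: pq = -19 + 10i + 35j - 15k ≠ -19 + 10i - 15j - 35k = qp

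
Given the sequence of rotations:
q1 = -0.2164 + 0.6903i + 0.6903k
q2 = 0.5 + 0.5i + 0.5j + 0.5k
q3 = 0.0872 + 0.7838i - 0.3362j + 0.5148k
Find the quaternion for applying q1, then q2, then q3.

q2 · q1 = -0.7985 + 0.5821i - 0.1082j - 0.1082k
q3 · q2 · q1 = -0.5066 - 0.483i + 0.6435j - 0.3096k
-0.5066 - 0.483i + 0.6435j - 0.3096k


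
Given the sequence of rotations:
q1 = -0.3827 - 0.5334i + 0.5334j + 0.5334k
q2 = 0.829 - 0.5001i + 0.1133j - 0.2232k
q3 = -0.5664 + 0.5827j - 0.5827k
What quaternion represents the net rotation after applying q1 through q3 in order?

q2 · q1 = -0.5254 - 0.0713i + 0.7846j + 0.3213k
q3 · q2 · q1 = 0.0276 + 0.6848i - 0.709j + 0.1657k
0.0276 + 0.6848i - 0.709j + 0.1657k


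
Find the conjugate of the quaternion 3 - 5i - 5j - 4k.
3 + 5i + 5j + 4k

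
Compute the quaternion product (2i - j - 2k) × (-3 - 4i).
8 - 6i + 11j + 2k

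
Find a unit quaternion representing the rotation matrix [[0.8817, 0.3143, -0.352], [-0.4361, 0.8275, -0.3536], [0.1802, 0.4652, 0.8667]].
0.9455 + 0.2165i - 0.1407j - 0.1984k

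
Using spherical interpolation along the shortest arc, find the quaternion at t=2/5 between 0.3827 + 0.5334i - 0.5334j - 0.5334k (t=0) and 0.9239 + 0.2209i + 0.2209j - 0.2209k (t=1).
0.7005 + 0.4699i - 0.2602j - 0.4699k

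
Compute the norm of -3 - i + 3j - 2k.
√23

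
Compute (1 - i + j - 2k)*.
1 + i - j + 2k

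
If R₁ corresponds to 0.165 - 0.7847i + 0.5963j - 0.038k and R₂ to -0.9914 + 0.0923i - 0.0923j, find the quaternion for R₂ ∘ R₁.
-0.0361 + 0.7967i - 0.6029j + 0.0203k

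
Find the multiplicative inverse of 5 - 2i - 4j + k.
0.1087 + 0.0435i + 0.087j - 0.0217k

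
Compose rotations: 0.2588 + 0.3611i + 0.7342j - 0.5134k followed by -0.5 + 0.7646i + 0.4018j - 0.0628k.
-0.7327 - 0.1428i + 0.1068j + 0.6567k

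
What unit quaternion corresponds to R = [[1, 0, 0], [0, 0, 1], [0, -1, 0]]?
0.7071 - 0.7071i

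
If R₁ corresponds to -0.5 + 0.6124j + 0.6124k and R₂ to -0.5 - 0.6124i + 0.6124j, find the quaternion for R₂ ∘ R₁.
-0.125 + 0.6812i - 0.2374j - 0.6812k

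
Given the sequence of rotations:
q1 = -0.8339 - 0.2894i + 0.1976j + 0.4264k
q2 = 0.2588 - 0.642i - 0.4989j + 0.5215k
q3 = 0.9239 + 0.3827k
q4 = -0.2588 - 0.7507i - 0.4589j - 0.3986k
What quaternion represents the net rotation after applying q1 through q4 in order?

q2 · q1 = -0.5254 + 0.1447i + 0.59j - 0.5958k
q3 · q2 · q1 = -0.2574 - 0.0921i + 0.6005j - 0.7515k
q4 · q3 · q2 · q1 = -0.0265 + 0.8013i - 0.5647j - 0.196k
-0.0265 + 0.8013i - 0.5647j - 0.196k


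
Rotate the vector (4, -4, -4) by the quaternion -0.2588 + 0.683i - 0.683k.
(5.414, 3.464, -2.586)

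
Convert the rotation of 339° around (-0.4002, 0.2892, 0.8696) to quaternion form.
-0.9833 - 0.0729i + 0.0527j + 0.1585k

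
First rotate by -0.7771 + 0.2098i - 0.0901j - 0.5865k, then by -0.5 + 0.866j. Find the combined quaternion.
0.4666 - 0.6128i - 0.6279j + 0.1116k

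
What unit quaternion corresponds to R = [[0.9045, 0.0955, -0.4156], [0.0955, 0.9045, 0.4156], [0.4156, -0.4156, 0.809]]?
0.9511 - 0.2185i - 0.2185j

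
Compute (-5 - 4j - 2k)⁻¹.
-0.1111 + 0.0889j + 0.0444k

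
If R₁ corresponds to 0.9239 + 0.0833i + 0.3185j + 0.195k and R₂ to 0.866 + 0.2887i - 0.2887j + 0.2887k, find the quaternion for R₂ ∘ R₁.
0.8117 + 0.1906i - 0.0232j + 0.5516k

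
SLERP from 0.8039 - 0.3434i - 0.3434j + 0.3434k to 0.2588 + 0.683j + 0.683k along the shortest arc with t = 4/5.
0.4555 - 0.0944i + 0.5244j + 0.7132k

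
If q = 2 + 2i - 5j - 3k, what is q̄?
2 - 2i + 5j + 3k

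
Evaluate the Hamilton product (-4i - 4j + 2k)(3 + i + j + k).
6 - 18i - 6j + 6k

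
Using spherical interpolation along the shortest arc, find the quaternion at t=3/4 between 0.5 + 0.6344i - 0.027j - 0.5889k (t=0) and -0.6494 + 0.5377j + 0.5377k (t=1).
0.6554 + 0.1784i - 0.4339j - 0.5919k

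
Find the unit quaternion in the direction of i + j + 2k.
0.4082i + 0.4082j + 0.8165k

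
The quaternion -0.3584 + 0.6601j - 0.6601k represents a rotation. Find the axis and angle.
axis = (0, √2/2, -√2/2), θ = 222°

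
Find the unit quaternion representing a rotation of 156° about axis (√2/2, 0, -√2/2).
0.2079 + 0.6917i - 0.6917k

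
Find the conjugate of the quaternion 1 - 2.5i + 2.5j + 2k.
1 + 2.5i - 2.5j - 2k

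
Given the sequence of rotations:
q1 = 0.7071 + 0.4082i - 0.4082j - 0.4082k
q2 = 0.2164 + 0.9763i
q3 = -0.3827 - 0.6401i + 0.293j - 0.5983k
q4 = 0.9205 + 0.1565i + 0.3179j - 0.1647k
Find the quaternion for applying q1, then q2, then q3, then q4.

q2 · q1 = -0.2455 + 0.7787i + 0.3102j - 0.4869k
q3 · q2 · q1 = 0.2102 - 0.0979i - 0.9682j - 0.0935k
q4 · q3 · q2 · q1 = 0.5012 - 0.2464i - 0.7936j - 0.2411k
0.5012 - 0.2464i - 0.7936j - 0.2411k


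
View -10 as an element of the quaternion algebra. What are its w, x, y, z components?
-10 + 0i + 0j + 0k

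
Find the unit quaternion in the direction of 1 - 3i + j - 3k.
0.2236 - 0.6708i + 0.2236j - 0.6708k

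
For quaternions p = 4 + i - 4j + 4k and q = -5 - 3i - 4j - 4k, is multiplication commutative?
No: pq = -17 + 15i - 4j - 52k ≠ -17 - 49i + 12j - 20k = qp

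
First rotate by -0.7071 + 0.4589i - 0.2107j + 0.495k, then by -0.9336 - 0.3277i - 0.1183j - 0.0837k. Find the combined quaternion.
0.827 - 0.2729i + 0.4042j - 0.2796k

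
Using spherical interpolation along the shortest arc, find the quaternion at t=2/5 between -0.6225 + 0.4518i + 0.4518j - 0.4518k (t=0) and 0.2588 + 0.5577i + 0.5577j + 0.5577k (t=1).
-0.3399 + 0.6644i + 0.6644j - 0.0395k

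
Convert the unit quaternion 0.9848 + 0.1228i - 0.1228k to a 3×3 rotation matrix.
[[0.9698, 0.2419, -0.0302], [-0.2419, 0.9397, -0.2419], [-0.0302, 0.2419, 0.9698]]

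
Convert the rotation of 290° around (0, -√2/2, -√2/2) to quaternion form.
-0.8192 - 0.4056j - 0.4056k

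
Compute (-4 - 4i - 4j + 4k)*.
-4 + 4i + 4j - 4k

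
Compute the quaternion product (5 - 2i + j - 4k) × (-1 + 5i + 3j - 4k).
-14 + 35i - 14j - 27k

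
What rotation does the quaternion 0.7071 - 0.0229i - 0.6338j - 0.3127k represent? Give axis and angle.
axis = (-0.0324, -0.8963, -0.4422), θ = π/2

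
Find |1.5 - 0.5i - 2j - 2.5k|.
3.571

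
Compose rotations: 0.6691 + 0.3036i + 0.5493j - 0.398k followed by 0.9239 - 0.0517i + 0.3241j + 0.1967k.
0.5341 + 0.0089i + 0.7635j - 0.3629k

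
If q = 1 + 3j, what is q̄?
1 - 3j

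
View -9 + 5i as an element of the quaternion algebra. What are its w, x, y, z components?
-9 + 5i + 0j + 0k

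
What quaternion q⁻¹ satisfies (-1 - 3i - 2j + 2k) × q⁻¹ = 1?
-0.0556 + 0.1667i + 0.1111j - 0.1111k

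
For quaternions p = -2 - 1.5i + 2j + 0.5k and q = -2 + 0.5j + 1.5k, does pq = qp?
No: pq = 2.25 + 5.75i - 2.75j - 4.75k ≠ 2.25 + 0.25i - 7.25j - 3.25k = qp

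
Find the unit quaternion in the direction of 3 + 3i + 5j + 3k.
0.416 + 0.416i + 0.6934j + 0.416k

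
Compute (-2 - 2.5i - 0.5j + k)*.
-2 + 2.5i + 0.5j - k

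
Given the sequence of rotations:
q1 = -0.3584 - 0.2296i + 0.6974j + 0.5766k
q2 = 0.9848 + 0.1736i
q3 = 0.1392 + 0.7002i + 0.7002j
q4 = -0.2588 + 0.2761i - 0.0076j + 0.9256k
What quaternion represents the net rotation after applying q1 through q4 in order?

q2 · q1 = -0.3131 - 0.2883i + 0.5867j + 0.6889k
q3 · q2 · q1 = -0.2525 + 0.223i - 0.6199j + 0.7086k
q4 · q3 · q2 · q1 = -0.6568 + 0.441i + 0.1731j - 0.5866k
-0.6568 + 0.441i + 0.1731j - 0.5866k


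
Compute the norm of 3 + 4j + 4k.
√41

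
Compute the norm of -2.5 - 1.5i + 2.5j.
3.841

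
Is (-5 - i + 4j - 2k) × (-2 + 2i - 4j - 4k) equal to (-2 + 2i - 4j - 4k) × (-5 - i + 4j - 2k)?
No: pq = 20 - 32i + 4j + 20k ≠ 20 + 16i + 20j + 28k = qp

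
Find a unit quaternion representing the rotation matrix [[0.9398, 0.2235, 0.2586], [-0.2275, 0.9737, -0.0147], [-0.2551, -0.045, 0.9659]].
0.9848 - 0.0077i + 0.1304j - 0.1145k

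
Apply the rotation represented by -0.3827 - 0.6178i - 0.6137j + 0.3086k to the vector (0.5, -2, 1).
(-1.872, -0.683, -1.13)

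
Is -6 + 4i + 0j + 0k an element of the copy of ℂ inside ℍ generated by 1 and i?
Yes. The quaternion -6 + 4i has j- and k-coefficients y = z = 0, so it lies in the complex subalgebra spanned by 1 and i.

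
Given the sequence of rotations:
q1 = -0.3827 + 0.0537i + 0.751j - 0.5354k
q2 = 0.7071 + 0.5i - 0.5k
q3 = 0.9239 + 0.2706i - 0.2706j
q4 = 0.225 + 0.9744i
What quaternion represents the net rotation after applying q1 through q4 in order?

q2 · q1 = -0.5652 + 0.2221i + 0.7719j + 0.1883k
q3 · q2 · q1 = -0.3734 + 0.0013i + 0.8151j + 0.4429k
q4 · q3 · q2 · q1 = -0.0853 - 0.3635i - 0.2482j + 0.8939k
-0.0853 - 0.3635i - 0.2482j + 0.8939k


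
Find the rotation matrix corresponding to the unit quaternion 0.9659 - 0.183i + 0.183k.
[[0.933, -0.3535, -0.067], [0.3535, 0.866, 0.3535], [-0.067, -0.3535, 0.933]]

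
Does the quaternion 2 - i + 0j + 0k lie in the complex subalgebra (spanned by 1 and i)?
Yes. The quaternion 2 - i has j- and k-coefficients y = z = 0, so it lies in the complex subalgebra spanned by 1 and i.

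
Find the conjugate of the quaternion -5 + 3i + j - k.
-5 - 3i - j + k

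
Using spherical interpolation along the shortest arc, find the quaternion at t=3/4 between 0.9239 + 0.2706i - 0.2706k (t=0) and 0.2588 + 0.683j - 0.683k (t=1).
0.4997 + 0.0835i + 0.5664j - 0.6499k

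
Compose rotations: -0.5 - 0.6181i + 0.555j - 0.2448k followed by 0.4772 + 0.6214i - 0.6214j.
0.4904 - 0.4535i + 0.7277j - 0.156k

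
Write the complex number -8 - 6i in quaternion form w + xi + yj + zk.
-8 - 6i + 0j + 0k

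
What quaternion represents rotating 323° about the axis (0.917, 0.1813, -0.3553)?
-0.9483 + 0.291i + 0.0575j - 0.1127k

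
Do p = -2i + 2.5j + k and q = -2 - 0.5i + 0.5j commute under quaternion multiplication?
No: pq = -2.25 + 3.5i - 5.5j - 1.75k ≠ -2.25 + 4.5i - 4.5j - 2.25k = qp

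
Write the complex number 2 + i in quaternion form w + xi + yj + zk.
2 + i + 0j + 0k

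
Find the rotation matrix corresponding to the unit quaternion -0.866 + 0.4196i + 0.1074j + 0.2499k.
[[0.852, 0.523, 0.0237], [-0.3427, 0.523, 0.7804], [0.3957, -0.6731, 0.6248]]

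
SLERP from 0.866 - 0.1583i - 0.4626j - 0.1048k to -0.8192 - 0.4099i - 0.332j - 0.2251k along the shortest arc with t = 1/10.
0.9117 - 0.0981i - 0.3928j - 0.0706k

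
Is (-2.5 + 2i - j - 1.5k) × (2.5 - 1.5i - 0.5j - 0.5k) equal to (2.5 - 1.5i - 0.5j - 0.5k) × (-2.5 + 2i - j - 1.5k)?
No: pq = -4.5 + 8.5i + 2j - 5k ≠ -4.5 + 9i - 4.5j = qp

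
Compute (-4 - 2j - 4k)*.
-4 + 2j + 4k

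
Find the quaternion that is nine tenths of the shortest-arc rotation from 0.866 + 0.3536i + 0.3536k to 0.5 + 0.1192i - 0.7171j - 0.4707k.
0.5899 + 0.16i - 0.6823j - 0.4012k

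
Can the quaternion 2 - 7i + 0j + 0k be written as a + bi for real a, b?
Yes. The quaternion 2 - 7i has j- and k-coefficients y = z = 0, so it lies in the complex subalgebra spanned by 1 and i.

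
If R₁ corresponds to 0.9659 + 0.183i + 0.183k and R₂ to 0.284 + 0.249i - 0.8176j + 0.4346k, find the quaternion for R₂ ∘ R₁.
0.1492 + 0.1429i - 0.7558j + 0.6214k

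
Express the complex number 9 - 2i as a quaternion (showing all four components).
9 - 2i + 0j + 0k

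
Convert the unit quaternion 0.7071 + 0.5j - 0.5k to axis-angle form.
axis = (0, √2/2, -√2/2), θ = π/2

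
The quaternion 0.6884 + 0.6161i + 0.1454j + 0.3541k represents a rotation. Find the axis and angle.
axis = (0.8494, 0.2005, 0.4882), θ = 93°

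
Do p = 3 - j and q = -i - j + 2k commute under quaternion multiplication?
No: pq = -1 - 5i - 3j + 5k ≠ -1 - i - 3j + 7k = qp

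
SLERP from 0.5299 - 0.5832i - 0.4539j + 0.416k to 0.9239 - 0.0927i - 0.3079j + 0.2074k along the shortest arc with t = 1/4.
0.6612 - 0.4784i - 0.4359j + 0.3794k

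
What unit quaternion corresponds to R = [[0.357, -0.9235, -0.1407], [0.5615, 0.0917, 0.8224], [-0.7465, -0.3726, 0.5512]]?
0.7071 - 0.4225i + 0.2142j + 0.525k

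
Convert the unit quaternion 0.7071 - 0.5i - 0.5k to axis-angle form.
axis = (-√2/2, 0, -√2/2), θ = π/2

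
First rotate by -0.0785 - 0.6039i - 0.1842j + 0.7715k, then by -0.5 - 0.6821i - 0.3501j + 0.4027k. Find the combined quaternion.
-0.7478 + 0.1596i + 0.4026j - 0.5031k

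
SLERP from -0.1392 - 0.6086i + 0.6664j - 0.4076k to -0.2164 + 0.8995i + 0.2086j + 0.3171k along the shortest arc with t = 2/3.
0.1055 - 0.906i + 0.1079j - 0.3954k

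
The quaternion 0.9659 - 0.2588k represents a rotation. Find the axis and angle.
axis = (0, 0, -1), θ = π/6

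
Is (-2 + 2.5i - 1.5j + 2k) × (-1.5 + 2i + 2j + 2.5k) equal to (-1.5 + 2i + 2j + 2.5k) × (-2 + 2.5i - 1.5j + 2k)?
No: pq = -4 - 15.5i - 4j ≠ -4 + 0.5j - 16k = qp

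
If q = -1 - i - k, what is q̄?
-1 + i + k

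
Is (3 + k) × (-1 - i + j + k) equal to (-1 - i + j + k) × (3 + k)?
No: pq = -4 - 4i + 2j + 2k ≠ -4 - 2i + 4j + 2k = qp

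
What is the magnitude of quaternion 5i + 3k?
√34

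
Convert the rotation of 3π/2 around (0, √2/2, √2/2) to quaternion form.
-0.7071 + 0.5j + 0.5k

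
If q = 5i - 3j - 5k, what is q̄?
-5i + 3j + 5k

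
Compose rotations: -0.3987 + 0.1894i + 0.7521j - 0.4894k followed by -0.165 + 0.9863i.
-0.121 - 0.4245i + 0.3586j + 0.8225k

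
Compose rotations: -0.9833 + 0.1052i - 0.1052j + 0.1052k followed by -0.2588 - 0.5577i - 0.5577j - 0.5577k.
0.3131 + 0.4038i + 0.5756j + 0.6385k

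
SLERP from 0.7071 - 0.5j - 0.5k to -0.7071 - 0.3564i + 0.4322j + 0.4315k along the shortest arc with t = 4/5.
0.715 + 0.2875i - 0.4509j - 0.4503k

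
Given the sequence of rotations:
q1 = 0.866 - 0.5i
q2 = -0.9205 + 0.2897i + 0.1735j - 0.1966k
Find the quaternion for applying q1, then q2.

q2 · q1 = -0.6523 + 0.7111i + 0.2486j - 0.0835k
-0.6523 + 0.7111i + 0.2486j - 0.0835k


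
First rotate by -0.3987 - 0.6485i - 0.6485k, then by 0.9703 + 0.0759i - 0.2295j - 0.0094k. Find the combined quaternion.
-0.3437 - 0.5107i + 0.1468j - 0.7743k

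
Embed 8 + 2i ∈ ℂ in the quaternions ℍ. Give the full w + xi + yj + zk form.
8 + 2i + 0j + 0k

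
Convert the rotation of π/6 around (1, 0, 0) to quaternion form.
0.9659 + 0.2588i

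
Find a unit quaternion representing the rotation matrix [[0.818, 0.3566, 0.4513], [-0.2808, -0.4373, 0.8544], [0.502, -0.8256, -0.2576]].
0.5299 - 0.7926i - 0.0239j - 0.3007k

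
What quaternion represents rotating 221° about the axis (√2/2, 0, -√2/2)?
-0.3502 + 0.6623i - 0.6623k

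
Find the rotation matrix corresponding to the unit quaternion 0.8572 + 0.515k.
[[0.4696, -0.8829, 0], [0.8829, 0.4696, 0], [0, 0, 1]]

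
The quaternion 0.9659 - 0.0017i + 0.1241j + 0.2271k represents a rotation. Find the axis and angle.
axis = (-0.0066, 0.4795, 0.8775), θ = π/6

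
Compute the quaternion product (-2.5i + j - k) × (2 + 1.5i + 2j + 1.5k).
3.25 - 1.5i + 4.25j - 8.5k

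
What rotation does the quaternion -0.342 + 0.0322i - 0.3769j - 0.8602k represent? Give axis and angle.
axis = (0.0343, -0.4011, -0.9154), θ = 220°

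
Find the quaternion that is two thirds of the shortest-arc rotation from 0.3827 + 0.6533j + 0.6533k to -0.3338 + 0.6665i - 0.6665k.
0.3915 - 0.4871i + 0.2518j + 0.7389k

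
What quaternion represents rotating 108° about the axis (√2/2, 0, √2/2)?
0.5878 + 0.5721i + 0.5721k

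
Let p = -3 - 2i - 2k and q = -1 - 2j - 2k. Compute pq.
-1 - 2i + 2j + 12k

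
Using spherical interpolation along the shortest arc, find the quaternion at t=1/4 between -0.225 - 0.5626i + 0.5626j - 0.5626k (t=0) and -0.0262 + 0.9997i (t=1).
-0.174 - 0.7463i + 0.4543j - 0.4543k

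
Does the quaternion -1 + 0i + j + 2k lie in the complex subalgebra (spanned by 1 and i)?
No. The quaternion -1 + j + 2k has j-coefficient y = 1 and k-coefficient z = 2, not both zero, so it does not lie in the complex subalgebra spanned by 1 and i.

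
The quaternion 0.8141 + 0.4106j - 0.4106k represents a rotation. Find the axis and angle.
axis = (0, √2/2, -√2/2), θ = 71°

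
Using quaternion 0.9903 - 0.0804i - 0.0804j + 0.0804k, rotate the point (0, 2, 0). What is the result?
(-0.293, 1.948, -0.344)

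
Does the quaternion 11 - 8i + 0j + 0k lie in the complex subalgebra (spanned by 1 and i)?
Yes. The quaternion 11 - 8i has j- and k-coefficients y = z = 0, so it lies in the complex subalgebra spanned by 1 and i.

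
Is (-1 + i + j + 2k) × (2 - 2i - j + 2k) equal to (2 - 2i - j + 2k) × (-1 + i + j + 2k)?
No: pq = -3 + 8i - 3j + 3k ≠ -3 + 9j + k = qp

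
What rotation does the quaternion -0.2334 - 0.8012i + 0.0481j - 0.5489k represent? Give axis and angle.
axis = (-0.824, 0.0495, -0.5645), θ = 207°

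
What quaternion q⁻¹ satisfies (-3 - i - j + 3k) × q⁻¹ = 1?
-0.15 + 0.05i + 0.05j - 0.15k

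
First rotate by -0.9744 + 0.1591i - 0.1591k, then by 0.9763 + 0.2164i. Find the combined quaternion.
-0.9857 - 0.0555i + 0.0344j - 0.1553k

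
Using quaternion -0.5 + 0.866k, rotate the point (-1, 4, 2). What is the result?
(3.964, -1.134, 2)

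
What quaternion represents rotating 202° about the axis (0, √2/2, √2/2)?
-0.1908 + 0.6941j + 0.6941k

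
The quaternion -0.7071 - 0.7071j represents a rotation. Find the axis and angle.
axis = (0, -1, 0), θ = 3π/2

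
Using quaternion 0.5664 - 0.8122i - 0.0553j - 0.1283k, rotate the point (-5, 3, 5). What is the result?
(-3.37, 3.892, -5.7)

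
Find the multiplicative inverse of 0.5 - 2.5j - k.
0.0667 + 0.3333j + 0.1333k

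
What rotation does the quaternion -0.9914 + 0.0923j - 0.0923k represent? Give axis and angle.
axis = (0, √2/2, -√2/2), θ = 345°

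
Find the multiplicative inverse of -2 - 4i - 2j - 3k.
-0.0606 + 0.1212i + 0.0606j + 0.0909k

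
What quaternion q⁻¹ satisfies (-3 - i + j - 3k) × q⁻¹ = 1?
-0.15 + 0.05i - 0.05j + 0.15k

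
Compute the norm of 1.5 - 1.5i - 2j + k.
3.082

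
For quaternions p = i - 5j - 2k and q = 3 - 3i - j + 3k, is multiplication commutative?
No: pq = 4 - 14i - 12j - 22k ≠ 4 + 20i - 18j + 10k = qp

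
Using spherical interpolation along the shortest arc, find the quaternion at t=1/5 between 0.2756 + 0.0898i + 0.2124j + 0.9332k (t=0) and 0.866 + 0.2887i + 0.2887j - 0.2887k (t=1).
0.5171 + 0.1704i + 0.2854j + 0.7887k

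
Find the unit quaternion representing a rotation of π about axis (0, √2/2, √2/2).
0.7071j + 0.7071k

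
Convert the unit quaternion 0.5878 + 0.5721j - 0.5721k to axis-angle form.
axis = (0, √2/2, -√2/2), θ = 108°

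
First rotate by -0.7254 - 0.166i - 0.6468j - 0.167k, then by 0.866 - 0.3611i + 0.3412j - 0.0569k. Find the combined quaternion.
-0.477 + 0.0244i - 0.8585j + 0.1869k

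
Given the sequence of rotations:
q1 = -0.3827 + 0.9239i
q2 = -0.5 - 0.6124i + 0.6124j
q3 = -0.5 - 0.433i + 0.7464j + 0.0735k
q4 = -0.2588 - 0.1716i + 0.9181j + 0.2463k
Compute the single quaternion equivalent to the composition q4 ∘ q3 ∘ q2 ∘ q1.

q2 · q1 = 0.7571 - 0.2276i - 0.2344j - 0.5658k
q3 · q2 · q1 = -0.2606 - 0.6191i + 0.4206j + 0.6099k
q4 · q3 · q2 · q1 = -0.5752 + 0.6613i - 0.3959j + 0.2742k
-0.5752 + 0.6613i - 0.3959j + 0.2742k


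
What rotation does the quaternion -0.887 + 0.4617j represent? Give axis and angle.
axis = (0, 1, 0), θ = 305°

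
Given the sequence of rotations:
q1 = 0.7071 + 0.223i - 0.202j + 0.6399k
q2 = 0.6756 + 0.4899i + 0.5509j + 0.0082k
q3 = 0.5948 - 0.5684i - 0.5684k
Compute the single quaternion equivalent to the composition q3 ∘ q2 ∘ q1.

q2 · q1 = 0.4745 + 0.8512i - 0.0586j + 0.2163k
q3 · q2 · q1 = 0.889 + 0.2033i - 0.3957j - 0.1077k
0.889 + 0.2033i - 0.3957j - 0.1077k


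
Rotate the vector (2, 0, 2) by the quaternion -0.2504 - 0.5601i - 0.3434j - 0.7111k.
(1.443, 1.897, 1.523)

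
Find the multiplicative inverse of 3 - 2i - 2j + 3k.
0.1154 + 0.0769i + 0.0769j - 0.1154k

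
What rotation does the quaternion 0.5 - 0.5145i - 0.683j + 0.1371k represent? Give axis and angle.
axis = (-0.5941, -0.7887, 0.1583), θ = 2π/3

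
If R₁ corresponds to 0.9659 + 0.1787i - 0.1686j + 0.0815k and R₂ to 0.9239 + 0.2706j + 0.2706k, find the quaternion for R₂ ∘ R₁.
0.916 + 0.2328i + 0.154j + 0.2883k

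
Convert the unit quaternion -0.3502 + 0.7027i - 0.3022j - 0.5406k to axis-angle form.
axis = (0.7502, -0.3226, -0.5771), θ = 221°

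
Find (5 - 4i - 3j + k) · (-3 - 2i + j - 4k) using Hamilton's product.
-16 + 13i - 4j - 33k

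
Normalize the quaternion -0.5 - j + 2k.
-0.2182 - 0.4364j + 0.8729k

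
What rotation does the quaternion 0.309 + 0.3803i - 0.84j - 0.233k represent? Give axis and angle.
axis = (0.3999, -0.8832, -0.245), θ = 144°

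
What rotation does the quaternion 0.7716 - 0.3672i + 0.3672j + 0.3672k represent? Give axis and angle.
axis = (-√3/3, √3/3, √3/3), θ = 79°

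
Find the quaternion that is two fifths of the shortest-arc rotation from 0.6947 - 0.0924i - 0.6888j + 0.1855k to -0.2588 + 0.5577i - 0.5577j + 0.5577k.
0.3749 + 0.2213i - 0.7937j + 0.4249k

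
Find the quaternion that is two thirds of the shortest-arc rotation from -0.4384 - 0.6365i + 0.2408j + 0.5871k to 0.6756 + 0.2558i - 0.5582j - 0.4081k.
-0.6191 - 0.3995i + 0.4689j + 0.4871k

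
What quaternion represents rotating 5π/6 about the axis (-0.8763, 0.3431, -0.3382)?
0.2588 - 0.8464i + 0.3314j - 0.3267k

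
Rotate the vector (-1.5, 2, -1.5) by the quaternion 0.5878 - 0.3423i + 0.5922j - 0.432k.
(-1.171, 2.319, -1.324)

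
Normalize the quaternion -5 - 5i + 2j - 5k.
-0.5625 - 0.5625i + 0.225j - 0.5625k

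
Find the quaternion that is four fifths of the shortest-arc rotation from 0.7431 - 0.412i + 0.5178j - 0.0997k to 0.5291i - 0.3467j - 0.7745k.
0.1933 - 0.5759i + 0.4418j + 0.6602k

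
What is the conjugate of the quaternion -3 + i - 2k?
-3 - i + 2k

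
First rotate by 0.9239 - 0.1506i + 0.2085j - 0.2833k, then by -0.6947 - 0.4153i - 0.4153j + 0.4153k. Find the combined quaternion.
-0.5001 - 0.248i - 0.7087j + 0.4314k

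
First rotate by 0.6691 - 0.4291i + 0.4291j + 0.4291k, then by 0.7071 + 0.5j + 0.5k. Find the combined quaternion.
0.044 - 0.3034i + 0.4234j + 0.8525k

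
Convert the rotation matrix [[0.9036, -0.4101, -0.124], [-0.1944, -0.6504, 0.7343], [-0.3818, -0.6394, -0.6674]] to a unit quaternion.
-0.3827 + 0.8974i - 0.1684j - 0.1409k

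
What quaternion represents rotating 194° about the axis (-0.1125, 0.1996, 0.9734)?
-0.1219 - 0.1117i + 0.1981j + 0.9661k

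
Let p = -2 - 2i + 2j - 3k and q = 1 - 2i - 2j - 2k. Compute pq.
-8 - 8i + 8j + 9k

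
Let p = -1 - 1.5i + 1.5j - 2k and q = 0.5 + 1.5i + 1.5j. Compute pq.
-0.5 + 0.75i - 3.75j - 5.5k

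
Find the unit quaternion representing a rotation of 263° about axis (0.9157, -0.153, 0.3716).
-0.6626 + 0.6858i - 0.1146j + 0.2783k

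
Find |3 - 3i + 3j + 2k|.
√31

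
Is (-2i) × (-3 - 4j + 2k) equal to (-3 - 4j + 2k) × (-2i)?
No: pq = 6i + 4j + 8k ≠ 6i - 4j - 8k = qp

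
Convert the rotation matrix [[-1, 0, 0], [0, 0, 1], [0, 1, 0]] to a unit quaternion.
0.7071j + 0.7071k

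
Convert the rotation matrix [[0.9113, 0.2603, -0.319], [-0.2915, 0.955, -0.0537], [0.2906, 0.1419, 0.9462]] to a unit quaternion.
0.9763 + 0.0501i - 0.1561j - 0.1413k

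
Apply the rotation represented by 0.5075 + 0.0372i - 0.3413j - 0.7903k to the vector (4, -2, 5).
(-5.508, -0.298, 3.817)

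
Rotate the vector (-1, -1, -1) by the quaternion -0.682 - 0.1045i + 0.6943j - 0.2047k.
(1.376, -0.602, -0.862)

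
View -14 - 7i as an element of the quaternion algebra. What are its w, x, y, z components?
-14 - 7i + 0j + 0k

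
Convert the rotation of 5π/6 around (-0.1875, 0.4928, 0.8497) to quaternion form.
0.2588 - 0.1811i + 0.476j + 0.8207k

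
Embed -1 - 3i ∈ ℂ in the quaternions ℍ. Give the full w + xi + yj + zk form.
-1 - 3i + 0j + 0k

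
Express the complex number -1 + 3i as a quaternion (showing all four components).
-1 + 3i + 0j + 0k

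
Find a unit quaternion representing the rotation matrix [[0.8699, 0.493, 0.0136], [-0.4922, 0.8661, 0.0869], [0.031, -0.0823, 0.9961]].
0.9659 - 0.0438i - 0.0045j - 0.255k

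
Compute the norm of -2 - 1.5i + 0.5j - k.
2.739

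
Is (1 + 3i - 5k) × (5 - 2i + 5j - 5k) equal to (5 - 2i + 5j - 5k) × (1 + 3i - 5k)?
No: pq = -14 + 38i + 30j - 15k ≠ -14 - 12i - 20j - 45k = qp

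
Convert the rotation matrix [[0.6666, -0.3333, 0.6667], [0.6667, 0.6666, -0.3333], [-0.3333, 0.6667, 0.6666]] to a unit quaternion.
0.866 + 0.2887i + 0.2887j + 0.2887k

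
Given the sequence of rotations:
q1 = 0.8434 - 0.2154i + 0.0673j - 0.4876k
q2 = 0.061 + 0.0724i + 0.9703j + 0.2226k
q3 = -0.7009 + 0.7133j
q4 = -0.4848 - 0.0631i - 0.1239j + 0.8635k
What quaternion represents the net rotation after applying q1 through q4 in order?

q2 · q1 = 0.1103 - 0.4402i + 0.8098j + 0.3719k
q3 · q2 · q1 = -0.6549 + 0.5738i - 0.4889j + 0.0533k
q4 · q3 · q2 · q1 = 0.2471 + 0.1787i + 0.817j - 0.4894k
0.2471 + 0.1787i + 0.817j - 0.4894k


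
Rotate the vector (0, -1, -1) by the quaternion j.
(0, -1, 1)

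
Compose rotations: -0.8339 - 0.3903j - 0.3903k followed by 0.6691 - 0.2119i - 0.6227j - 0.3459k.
-0.936 + 0.2847i + 0.1754j + 0.11k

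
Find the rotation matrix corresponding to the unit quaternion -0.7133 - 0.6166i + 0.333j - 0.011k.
[[0.778, -0.4263, -0.4615], [-0.395, 0.2394, -0.887], [0.4886, 0.8723, 0.0178]]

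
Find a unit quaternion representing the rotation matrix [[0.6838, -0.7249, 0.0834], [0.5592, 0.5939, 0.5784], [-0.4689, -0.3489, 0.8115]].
0.8788 - 0.2638i + 0.1571j + 0.3653k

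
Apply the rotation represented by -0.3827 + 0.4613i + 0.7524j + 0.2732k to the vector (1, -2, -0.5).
(-1.926, -0.747, 0.991)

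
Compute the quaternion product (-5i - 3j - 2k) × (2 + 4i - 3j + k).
13 - 19i - 9j + 23k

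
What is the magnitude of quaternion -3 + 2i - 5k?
√38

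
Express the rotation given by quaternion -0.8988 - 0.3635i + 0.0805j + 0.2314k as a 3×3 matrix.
[[0.8799, 0.3574, -0.3129], [-0.4745, 0.6286, -0.6162], [-0.0235, 0.6907, 0.7228]]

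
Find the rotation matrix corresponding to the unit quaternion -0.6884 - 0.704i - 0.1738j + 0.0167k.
[[0.939, 0.2677, 0.2158], [0.2217, 0.0082, -0.9751], [-0.2628, 0.9635, -0.0516]]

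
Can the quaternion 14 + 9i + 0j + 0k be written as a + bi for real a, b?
Yes. The quaternion 14 + 9i has j- and k-coefficients y = z = 0, so it lies in the complex subalgebra spanned by 1 and i.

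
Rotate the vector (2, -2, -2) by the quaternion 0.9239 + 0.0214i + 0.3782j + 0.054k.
(0.181, -1.757, -2.98)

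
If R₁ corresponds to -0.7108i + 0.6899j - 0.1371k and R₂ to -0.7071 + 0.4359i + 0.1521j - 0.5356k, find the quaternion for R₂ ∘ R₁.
0.1315 + 0.8513i - 0.0474j + 0.5058k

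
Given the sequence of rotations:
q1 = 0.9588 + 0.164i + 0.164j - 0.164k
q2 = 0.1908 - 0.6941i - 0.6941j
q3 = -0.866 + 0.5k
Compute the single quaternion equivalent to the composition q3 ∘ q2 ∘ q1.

q2 · q1 = 0.4106 - 0.5204i - 0.748j - 0.0313k
q3 · q2 · q1 = -0.3399 + 0.8247i + 0.3876j + 0.2324k
-0.3399 + 0.8247i + 0.3876j + 0.2324k


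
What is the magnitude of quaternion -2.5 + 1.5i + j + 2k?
3.674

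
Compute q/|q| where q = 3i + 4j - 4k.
0.4685i + 0.6247j - 0.6247k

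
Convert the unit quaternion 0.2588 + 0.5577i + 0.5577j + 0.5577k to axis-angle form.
axis = (√3/3, √3/3, √3/3), θ = 5π/6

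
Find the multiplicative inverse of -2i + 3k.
0.1538i - 0.2308k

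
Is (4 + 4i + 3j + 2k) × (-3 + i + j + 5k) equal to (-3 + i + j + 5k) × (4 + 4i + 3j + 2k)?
No: pq = -29 + 5i - 23j + 15k ≠ -29 - 21i + 13j + 13k = qp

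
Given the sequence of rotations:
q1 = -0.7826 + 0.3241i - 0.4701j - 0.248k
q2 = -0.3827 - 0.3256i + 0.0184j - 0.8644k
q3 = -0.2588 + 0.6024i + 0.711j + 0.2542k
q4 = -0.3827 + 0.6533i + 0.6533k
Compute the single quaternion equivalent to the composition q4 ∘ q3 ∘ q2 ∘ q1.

q2 · q1 = 0.1993 - 0.2801i - 0.1954j + 0.9185k
q3 · q2 · q1 = 0.0226 + 0.8953i - 0.4322j - 0.1056k
q4 · q3 · q2 · q1 = -0.5246 - 0.0455i + 0.8193j - 0.2272k
-0.5246 - 0.0455i + 0.8193j - 0.2272k


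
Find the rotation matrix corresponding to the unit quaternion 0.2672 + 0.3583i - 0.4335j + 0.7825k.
[[-0.6005, -0.7288, 0.3291], [0.1075, -0.4814, -0.8699], [0.7924, -0.487, 0.3674]]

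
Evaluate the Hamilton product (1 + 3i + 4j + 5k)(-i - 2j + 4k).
-9 + 25i - 19j + 2k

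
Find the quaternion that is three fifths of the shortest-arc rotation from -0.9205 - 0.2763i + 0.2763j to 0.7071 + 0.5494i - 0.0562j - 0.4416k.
-0.8302 - 0.4599i + 0.1517j + 0.276k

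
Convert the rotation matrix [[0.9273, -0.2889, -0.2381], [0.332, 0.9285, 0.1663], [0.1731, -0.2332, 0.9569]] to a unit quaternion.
0.9763 - 0.1023i - 0.1053j + 0.159k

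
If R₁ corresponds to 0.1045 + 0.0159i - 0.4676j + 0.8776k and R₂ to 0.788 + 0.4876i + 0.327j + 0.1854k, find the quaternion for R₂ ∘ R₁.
0.0648 + 0.4372i - 0.7593j + 0.4777k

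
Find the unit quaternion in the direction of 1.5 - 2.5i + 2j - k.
0.4082 - 0.6804i + 0.5443j - 0.2722k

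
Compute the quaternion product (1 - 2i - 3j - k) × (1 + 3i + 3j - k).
15 + 7i - 5j + k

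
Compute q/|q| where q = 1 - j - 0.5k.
0.6667 - 0.6667j - 0.3333k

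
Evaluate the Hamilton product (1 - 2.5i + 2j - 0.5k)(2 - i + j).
-2.5 - 5.5i + 5.5j - 1.5k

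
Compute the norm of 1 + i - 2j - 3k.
√15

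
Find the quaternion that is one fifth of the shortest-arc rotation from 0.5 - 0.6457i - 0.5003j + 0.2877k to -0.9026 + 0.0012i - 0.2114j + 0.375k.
0.6945 - 0.5816i - 0.3932j + 0.1575k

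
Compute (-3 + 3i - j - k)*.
-3 - 3i + j + k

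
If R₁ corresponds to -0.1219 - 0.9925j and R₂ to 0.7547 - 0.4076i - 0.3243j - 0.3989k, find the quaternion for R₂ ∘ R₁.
-0.4139 - 0.3462i - 0.7095j + 0.4532k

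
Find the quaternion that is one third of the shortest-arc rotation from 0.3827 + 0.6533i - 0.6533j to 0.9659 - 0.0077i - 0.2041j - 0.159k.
0.666 + 0.4821i - 0.5658j - 0.0628k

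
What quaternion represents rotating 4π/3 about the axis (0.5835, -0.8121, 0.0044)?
-0.5 + 0.5053i - 0.7033j + 0.0038k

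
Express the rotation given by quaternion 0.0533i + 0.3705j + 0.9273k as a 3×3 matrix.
[[-0.9943, 0.0395, 0.0989], [0.0395, -0.7255, 0.6871], [0.0989, 0.6871, 0.7198]]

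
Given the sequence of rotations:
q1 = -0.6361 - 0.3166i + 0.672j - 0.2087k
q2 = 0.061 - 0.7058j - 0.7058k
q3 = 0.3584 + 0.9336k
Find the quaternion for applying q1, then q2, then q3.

q2 · q1 = 0.2882 + 0.6023i + 0.7134j + 0.2128k
q3 · q2 · q1 = -0.0954 - 0.4502i + 0.818j + 0.3453k
-0.0954 - 0.4502i + 0.818j + 0.3453k


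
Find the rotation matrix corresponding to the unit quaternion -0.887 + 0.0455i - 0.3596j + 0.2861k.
[[0.5777, 0.4748, 0.664], [-0.5403, 0.8322, -0.125], [-0.6119, -0.2865, 0.7372]]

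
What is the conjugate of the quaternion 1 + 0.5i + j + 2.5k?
1 - 0.5i - j - 2.5k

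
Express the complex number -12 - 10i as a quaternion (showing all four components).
-12 - 10i + 0j + 0k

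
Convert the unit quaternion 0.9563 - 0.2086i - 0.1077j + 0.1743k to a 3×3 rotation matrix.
[[0.916, -0.2884, -0.2787], [0.3783, 0.8522, 0.3614], [0.1333, -0.4365, 0.8898]]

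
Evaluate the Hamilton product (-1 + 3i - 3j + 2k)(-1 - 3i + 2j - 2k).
20 + 2i + j - 3k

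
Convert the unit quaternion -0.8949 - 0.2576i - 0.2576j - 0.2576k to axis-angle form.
axis = (-√3/3, -√3/3, -√3/3), θ = 307°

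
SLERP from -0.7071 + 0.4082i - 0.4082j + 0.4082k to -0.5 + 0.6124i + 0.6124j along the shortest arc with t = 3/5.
-0.7063 + 0.6374i + 0.2315j + 0.203k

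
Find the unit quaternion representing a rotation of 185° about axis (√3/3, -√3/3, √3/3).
-0.0436 + 0.5768i - 0.5768j + 0.5768k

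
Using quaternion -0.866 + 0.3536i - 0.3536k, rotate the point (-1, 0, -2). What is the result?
(-0.25, -1.837, -1.25)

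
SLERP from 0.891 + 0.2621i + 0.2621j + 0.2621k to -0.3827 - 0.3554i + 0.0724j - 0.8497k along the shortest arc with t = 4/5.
0.5237 + 0.358i - 0.0013j + 0.773k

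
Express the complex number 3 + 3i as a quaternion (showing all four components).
3 + 3i + 0j + 0k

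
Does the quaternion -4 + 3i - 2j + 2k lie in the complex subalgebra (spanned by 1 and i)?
No. The quaternion -4 + 3i - 2j + 2k has j-coefficient y = -2 and k-coefficient z = 2, not both zero, so it does not lie in the complex subalgebra spanned by 1 and i.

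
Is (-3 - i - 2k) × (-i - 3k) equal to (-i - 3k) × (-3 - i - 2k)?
No: pq = -7 + 3i - j + 9k ≠ -7 + 3i + j + 9k = qp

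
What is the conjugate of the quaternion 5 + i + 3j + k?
5 - i - 3j - k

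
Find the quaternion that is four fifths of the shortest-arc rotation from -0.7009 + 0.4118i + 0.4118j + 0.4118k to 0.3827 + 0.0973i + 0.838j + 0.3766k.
0.1556 + 0.1966i + 0.859j + 0.4464k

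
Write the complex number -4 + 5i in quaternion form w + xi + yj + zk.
-4 + 5i + 0j + 0k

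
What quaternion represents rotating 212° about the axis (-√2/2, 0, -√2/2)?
-0.2756 - 0.6797i - 0.6797k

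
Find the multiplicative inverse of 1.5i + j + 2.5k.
-0.1579i - 0.1053j - 0.2632k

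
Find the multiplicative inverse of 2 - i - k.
0.3333 + 0.1667i + 0.1667k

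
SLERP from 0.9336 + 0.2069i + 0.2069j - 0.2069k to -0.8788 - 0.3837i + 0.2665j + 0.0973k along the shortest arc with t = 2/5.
0.9427 + 0.2875i + 0.017j - 0.1684k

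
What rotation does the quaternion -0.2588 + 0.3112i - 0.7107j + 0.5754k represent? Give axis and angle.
axis = (0.3222, -0.7358, 0.5957), θ = 7π/6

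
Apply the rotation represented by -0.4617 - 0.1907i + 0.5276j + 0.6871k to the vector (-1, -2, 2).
(-1.864, 1.967, -1.286)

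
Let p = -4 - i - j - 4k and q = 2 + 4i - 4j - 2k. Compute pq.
-16 - 32i - 4j + 8k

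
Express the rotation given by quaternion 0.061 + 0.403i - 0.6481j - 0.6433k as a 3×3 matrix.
[[-0.6677, -0.4439, -0.5976], [-0.6009, -0.1525, 0.7847], [-0.4394, 0.883, -0.1649]]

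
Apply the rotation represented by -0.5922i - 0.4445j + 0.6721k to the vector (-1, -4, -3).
(0.581, 3.685, 3.476)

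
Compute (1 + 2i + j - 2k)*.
1 - 2i - j + 2k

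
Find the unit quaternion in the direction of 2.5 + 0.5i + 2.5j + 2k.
0.6108 + 0.1222i + 0.6108j + 0.4887k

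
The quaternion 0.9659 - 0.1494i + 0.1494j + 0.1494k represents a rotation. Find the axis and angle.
axis = (-√3/3, √3/3, √3/3), θ = π/6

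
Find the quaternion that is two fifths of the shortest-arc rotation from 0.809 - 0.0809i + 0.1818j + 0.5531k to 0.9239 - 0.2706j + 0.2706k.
0.8884 - 0.0502i - 0.0003j + 0.4564k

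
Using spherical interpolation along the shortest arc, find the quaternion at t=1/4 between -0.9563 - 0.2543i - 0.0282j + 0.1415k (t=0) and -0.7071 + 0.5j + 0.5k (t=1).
-0.9413 - 0.1989i + 0.1146j + 0.2474k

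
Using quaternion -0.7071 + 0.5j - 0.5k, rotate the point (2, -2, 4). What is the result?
(-1.414, -1.586, 4.414)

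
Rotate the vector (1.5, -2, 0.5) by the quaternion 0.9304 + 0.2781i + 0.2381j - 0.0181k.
(1.213, -1.804, -1.331)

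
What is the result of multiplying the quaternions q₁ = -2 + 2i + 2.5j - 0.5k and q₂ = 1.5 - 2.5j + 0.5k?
3.5 + 3i + 7.75j - 6.75k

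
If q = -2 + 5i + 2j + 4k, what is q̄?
-2 - 5i - 2j - 4k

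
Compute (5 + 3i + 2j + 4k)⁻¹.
0.0926 - 0.0556i - 0.037j - 0.0741k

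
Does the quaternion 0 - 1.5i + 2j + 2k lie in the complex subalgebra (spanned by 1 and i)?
No. The quaternion -1.5i + 2j + 2k has j-coefficient y = 2 and k-coefficient z = 2, not both zero, so it does not lie in the complex subalgebra spanned by 1 and i.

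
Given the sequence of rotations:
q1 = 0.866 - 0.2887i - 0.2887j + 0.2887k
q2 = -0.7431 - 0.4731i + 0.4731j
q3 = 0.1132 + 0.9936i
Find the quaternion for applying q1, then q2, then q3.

q2 · q1 = -0.6435 - 0.0586i + 0.7608j + 0.0586k
q3 · q2 · q1 = -0.0146 - 0.646i + 0.0279j + 0.7626k
-0.0146 - 0.646i + 0.0279j + 0.7626k


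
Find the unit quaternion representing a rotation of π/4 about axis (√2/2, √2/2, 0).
0.9239 + 0.2706i + 0.2706j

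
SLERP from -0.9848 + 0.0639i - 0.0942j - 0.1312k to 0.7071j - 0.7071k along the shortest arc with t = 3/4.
-0.371 + 0.0241i + 0.6126j - 0.6975k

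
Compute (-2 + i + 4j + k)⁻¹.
-0.0909 - 0.0455i - 0.1818j - 0.0455k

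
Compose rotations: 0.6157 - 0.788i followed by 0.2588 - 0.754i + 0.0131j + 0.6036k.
-0.4348 - 0.6682i - 0.4676j + 0.382k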